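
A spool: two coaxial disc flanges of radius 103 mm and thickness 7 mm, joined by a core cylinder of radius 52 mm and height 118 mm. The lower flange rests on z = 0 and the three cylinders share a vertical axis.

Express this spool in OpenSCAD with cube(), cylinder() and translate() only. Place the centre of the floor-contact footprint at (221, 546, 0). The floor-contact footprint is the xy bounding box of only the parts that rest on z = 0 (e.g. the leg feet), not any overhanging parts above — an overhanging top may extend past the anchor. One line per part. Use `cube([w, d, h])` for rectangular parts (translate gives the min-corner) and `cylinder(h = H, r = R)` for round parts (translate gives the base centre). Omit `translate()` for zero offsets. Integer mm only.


translate([221, 546, 0]) cylinder(h = 7, r = 103);
translate([221, 546, 7]) cylinder(h = 118, r = 52);
translate([221, 546, 125]) cylinder(h = 7, r = 103);


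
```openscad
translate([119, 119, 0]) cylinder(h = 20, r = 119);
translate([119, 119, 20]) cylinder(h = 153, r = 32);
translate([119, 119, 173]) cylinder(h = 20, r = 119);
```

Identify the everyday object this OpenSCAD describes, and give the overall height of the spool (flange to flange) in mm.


A spool. The overall height is 193 mm.

Three coaxial cylinders, large–small–large — a spool. Two 20 mm flanges and a 153 mm core give 20 + 153 + 20 = 193 mm.


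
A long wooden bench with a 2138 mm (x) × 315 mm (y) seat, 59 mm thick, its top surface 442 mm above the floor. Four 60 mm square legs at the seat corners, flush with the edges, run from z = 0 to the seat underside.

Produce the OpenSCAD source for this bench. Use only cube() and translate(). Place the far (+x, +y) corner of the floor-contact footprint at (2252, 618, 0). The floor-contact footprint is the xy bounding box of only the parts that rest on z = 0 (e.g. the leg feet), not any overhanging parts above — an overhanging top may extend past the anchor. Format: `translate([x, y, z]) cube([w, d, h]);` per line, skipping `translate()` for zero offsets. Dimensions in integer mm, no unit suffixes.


translate([114, 303, 383]) cube([2138, 315, 59]);
translate([114, 303, 0]) cube([60, 60, 383]);
translate([114, 558, 0]) cube([60, 60, 383]);
translate([2192, 303, 0]) cube([60, 60, 383]);
translate([2192, 558, 0]) cube([60, 60, 383]);


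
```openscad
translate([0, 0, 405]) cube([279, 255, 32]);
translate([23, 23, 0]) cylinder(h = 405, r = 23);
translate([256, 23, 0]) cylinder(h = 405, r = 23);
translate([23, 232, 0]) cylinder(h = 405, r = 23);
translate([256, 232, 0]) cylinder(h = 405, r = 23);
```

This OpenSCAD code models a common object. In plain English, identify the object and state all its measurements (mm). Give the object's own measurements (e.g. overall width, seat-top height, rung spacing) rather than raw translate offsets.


A simple wooden stool: a rectangular seat 279 mm (x) by 255 mm (y), 32 mm thick, top face at z = 437 mm, on four round legs, each 46 mm in diameter. The legs rest on z = 0, each leg's axis is inset half a diameter from the nearest pair of seat edges (so the leg's bounding box is flush with the corner).


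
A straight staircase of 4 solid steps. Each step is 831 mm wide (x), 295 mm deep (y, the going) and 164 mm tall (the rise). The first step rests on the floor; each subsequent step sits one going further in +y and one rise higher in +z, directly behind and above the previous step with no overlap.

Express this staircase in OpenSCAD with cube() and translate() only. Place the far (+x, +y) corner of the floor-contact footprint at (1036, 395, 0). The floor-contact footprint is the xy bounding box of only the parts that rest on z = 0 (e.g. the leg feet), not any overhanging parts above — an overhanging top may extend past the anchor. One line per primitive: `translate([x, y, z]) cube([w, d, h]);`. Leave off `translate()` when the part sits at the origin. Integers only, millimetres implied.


translate([205, 100, 0]) cube([831, 295, 164]);
translate([205, 395, 164]) cube([831, 295, 164]);
translate([205, 690, 328]) cube([831, 295, 164]);
translate([205, 985, 492]) cube([831, 295, 164]);


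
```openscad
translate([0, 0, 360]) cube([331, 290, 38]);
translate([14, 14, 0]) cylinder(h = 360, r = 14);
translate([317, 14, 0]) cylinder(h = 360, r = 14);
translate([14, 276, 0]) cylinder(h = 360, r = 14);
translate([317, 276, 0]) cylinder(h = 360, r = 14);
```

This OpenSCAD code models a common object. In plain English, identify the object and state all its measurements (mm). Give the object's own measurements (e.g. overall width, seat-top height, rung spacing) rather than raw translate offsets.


A simple wooden stool: a rectangular seat 331 mm (x) by 290 mm (y), 38 mm thick, top face at z = 398 mm, on four round legs, each 28 mm in diameter. The legs rest on z = 0, each leg's axis is inset half a diameter from the nearest pair of seat edges (so the leg's bounding box is flush with the corner).


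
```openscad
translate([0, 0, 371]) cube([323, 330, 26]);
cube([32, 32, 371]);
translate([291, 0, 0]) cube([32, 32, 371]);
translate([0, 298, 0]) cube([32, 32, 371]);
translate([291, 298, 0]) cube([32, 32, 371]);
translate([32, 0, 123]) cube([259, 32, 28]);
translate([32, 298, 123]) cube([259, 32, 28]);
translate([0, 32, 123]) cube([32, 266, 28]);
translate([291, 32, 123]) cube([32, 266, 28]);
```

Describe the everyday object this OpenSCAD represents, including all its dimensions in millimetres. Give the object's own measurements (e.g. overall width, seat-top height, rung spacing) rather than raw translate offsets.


A simple wooden stool: a rectangular seat 323 mm (x) by 330 mm (y), 26 mm thick, top face at z = 397 mm, on four square legs, each 32×32 mm in cross-section. The legs rest on z = 0, each flush with a corner of the seat. Four stretchers, 32 mm wide and 28 mm tall, connect adjacent legs with their undersides at z = 123 mm, each running between the inner faces of the legs it joins and aligned with the legs' outer faces on the other axis.


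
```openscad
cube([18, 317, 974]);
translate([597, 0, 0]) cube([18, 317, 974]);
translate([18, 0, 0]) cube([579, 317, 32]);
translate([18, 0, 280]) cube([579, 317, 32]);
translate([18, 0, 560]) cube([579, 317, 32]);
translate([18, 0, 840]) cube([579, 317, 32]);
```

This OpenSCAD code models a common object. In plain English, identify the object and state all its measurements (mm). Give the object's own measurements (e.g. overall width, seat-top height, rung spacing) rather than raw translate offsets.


An open bookshelf. Two side panels, each 18 mm thick, 317 mm deep and 974 mm tall, stand 615 mm apart (outside-to-outside). Between them sit 4 shelves, each 32 mm thick and 317 mm deep, spanning the full gap between the sides. The bottom shelf rests on the floor (its underside at z = 0) and the clear gap between one shelf's top and the next shelf's underside is 248 mm.


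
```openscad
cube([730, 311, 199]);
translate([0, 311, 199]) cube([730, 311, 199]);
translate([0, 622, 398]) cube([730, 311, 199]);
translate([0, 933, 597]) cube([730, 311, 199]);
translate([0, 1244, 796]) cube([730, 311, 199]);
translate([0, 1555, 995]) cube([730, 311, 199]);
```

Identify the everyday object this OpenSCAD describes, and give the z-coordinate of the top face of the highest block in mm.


A staircase. The total rise is 1194 mm.

6 identical blocks, each offset up and back from the previous — a staircase. Each step is 199 mm tall and there are 6 of them, so the total rise is 6 × 199 = 1194 mm.


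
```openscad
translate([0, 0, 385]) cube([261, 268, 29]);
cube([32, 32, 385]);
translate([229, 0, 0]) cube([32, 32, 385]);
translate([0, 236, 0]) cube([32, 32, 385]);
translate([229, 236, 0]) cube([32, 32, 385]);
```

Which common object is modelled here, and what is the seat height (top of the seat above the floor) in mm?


A stool. The seat height is 414 mm.

A 261×268×29 slab at z = 385 on four corner posts — a stool. The seat top is 385 + 29 = 414 mm.


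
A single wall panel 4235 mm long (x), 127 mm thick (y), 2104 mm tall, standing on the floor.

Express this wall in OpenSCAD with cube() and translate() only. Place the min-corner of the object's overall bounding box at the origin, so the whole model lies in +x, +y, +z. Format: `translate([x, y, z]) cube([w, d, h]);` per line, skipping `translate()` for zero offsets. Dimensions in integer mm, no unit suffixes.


cube([4235, 127, 2104]);


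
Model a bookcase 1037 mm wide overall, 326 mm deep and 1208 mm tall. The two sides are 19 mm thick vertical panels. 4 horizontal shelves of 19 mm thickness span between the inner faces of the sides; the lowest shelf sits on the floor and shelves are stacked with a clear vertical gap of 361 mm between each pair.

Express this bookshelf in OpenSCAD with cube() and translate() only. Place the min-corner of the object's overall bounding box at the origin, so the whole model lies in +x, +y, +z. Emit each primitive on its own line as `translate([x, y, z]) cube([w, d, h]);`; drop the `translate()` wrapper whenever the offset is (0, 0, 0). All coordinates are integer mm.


cube([19, 326, 1208]);
translate([1018, 0, 0]) cube([19, 326, 1208]);
translate([19, 0, 0]) cube([999, 326, 19]);
translate([19, 0, 380]) cube([999, 326, 19]);
translate([19, 0, 760]) cube([999, 326, 19]);
translate([19, 0, 1140]) cube([999, 326, 19]);


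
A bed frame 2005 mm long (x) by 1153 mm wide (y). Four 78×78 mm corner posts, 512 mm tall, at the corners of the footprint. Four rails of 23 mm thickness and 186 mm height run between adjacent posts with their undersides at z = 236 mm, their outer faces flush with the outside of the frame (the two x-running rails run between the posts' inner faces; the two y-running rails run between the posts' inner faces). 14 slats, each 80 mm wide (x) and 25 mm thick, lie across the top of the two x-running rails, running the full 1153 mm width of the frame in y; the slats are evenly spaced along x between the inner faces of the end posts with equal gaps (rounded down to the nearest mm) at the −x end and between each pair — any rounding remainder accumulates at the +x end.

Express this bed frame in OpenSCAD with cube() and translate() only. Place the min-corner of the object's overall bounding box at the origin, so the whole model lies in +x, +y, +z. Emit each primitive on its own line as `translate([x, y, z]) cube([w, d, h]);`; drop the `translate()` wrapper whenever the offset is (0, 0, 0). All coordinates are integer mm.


cube([78, 78, 512]);
translate([0, 1075, 0]) cube([78, 78, 512]);
translate([1927, 0, 0]) cube([78, 78, 512]);
translate([1927, 1075, 0]) cube([78, 78, 512]);
translate([78, 0, 236]) cube([1849, 23, 186]);
translate([78, 1130, 236]) cube([1849, 23, 186]);
translate([0, 78, 236]) cube([23, 997, 186]);
translate([1982, 78, 236]) cube([23, 997, 186]);
translate([126, 0, 422]) cube([80, 1153, 25]);
translate([254, 0, 422]) cube([80, 1153, 25]);
translate([382, 0, 422]) cube([80, 1153, 25]);
translate([510, 0, 422]) cube([80, 1153, 25]);
translate([638, 0, 422]) cube([80, 1153, 25]);
translate([766, 0, 422]) cube([80, 1153, 25]);
translate([894, 0, 422]) cube([80, 1153, 25]);
translate([1022, 0, 422]) cube([80, 1153, 25]);
translate([1150, 0, 422]) cube([80, 1153, 25]);
translate([1278, 0, 422]) cube([80, 1153, 25]);
translate([1406, 0, 422]) cube([80, 1153, 25]);
translate([1534, 0, 422]) cube([80, 1153, 25]);
translate([1662, 0, 422]) cube([80, 1153, 25]);
translate([1790, 0, 422]) cube([80, 1153, 25]);


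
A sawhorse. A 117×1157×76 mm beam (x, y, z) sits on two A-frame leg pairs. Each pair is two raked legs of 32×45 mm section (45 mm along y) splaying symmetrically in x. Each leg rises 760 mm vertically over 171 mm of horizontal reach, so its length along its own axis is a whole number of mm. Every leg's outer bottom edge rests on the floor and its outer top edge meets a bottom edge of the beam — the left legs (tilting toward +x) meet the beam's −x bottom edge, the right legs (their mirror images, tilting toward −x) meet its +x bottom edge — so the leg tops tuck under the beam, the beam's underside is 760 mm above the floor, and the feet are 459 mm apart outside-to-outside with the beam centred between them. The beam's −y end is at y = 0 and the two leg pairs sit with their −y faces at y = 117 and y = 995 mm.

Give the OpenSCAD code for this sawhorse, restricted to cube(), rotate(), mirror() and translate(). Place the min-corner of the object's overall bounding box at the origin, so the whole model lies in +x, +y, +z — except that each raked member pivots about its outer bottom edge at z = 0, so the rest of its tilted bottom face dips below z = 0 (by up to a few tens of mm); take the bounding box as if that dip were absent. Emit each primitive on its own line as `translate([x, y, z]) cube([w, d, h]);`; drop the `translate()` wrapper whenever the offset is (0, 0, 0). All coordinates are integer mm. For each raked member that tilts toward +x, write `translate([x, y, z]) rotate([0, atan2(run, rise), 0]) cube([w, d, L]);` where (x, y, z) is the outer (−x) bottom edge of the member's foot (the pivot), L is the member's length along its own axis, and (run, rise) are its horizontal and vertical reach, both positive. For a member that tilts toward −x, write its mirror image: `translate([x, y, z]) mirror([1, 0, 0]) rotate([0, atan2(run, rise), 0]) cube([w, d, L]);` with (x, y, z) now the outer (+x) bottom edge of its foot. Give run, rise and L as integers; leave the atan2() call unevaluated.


// leg length = √(171² + 760²) = 779
// right-leg outer foot x = 2·171 + 117 = 459
// beam min-corner = (171, 0, 760)
translate([171, 0, 760]) cube([117, 1157, 76]);
translate([0, 117, 0]) rotate([0, atan2(171, 760), 0]) cube([32, 45, 779]);
translate([459, 117, 0]) mirror([1, 0, 0]) rotate([0, atan2(171, 760), 0]) cube([32, 45, 779]);
translate([0, 995, 0]) rotate([0, atan2(171, 760), 0]) cube([32, 45, 779]);
translate([459, 995, 0]) mirror([1, 0, 0]) rotate([0, atan2(171, 760), 0]) cube([32, 45, 779]);


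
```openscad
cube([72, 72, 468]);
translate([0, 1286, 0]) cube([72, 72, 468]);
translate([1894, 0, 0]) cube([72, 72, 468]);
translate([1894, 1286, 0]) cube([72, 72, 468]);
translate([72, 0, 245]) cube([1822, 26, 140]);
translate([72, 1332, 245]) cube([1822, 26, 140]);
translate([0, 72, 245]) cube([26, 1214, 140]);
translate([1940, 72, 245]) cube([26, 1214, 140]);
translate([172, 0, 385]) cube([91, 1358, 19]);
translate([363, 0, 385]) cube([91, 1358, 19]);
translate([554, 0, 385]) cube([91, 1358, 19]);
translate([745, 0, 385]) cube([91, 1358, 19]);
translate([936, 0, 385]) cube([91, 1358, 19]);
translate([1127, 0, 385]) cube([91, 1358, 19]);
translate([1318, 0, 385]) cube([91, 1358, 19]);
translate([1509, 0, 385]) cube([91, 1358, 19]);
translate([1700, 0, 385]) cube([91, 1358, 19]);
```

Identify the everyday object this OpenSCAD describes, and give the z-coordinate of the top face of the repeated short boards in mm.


A bed frame. The slat-top height is 404 mm.

Four posts, four rails, and a row of slats — a bed frame. Slats sit on the rails at z = 245 + 140 = 385; with slat thickness 19, the top is 404 mm.


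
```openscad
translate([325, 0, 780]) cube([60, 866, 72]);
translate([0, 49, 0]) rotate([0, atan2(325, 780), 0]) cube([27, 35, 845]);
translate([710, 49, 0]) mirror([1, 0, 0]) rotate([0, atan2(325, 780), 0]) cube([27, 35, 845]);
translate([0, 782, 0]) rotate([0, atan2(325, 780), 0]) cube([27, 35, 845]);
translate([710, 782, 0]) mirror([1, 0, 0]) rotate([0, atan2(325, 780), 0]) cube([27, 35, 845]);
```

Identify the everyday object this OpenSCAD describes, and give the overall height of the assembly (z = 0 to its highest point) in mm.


A sawhorse. The overall height is 852 mm.

A beam across two mirrored pairs of raked legs — a sawhorse. The beam's underside is at z = 780 (matching the legs' vertical rise in atan2(325, 780)) and the beam is 72 mm tall, so its top is at 780 + 72 = 852 mm. The raked legs top out at the beam's underside, so that is the highest point.


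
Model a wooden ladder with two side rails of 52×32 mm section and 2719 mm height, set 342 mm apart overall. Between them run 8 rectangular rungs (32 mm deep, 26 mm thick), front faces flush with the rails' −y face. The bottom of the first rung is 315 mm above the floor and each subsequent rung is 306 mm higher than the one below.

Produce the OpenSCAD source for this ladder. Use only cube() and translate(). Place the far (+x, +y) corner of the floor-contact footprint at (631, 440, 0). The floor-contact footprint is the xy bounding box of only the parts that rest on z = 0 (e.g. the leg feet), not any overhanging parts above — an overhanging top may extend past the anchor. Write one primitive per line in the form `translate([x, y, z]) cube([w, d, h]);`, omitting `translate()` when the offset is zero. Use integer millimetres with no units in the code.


// rung span = 342 - 2*52 = 238
// rung[k] z = 315 + k*306
translate([289, 408, 0]) cube([52, 32, 2719]);
translate([579, 408, 0]) cube([52, 32, 2719]);
translate([341, 408, 315]) cube([238, 32, 26]);
translate([341, 408, 621]) cube([238, 32, 26]);
translate([341, 408, 927]) cube([238, 32, 26]);
translate([341, 408, 1233]) cube([238, 32, 26]);
translate([341, 408, 1539]) cube([238, 32, 26]);
translate([341, 408, 1845]) cube([238, 32, 26]);
translate([341, 408, 2151]) cube([238, 32, 26]);
translate([341, 408, 2457]) cube([238, 32, 26]);


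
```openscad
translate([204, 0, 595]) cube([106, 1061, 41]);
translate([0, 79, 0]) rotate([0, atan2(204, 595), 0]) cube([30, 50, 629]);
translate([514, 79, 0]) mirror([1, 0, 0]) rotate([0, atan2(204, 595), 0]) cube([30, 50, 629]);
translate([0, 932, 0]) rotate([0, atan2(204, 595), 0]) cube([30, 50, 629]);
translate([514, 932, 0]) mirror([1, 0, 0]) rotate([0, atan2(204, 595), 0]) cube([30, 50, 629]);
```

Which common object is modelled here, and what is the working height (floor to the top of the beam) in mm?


A sawhorse. The overall height is 636 mm.

A beam across two mirrored pairs of raked legs — a sawhorse. The beam's underside is at z = 595 (matching the legs' vertical rise in atan2(204, 595)) and the beam is 41 mm tall, so its top is at 595 + 41 = 636 mm. The raked legs top out at the beam's underside, so that is the highest point.


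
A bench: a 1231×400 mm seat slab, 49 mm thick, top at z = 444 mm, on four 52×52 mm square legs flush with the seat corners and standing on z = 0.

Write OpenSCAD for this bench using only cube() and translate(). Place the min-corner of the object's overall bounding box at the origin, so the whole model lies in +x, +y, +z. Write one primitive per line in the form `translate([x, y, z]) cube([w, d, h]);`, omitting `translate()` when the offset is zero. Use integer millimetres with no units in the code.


translate([0, 0, 395]) cube([1231, 400, 49]);
cube([52, 52, 395]);
translate([0, 348, 0]) cube([52, 52, 395]);
translate([1179, 0, 0]) cube([52, 52, 395]);
translate([1179, 348, 0]) cube([52, 52, 395]);


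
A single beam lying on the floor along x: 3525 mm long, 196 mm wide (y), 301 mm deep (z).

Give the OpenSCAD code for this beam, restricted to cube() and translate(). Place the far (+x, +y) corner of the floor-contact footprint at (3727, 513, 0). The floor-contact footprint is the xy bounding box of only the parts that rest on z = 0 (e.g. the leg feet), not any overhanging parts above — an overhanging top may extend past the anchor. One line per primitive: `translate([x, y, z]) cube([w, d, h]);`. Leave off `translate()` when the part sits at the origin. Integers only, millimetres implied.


translate([202, 317, 0]) cube([3525, 196, 301]);


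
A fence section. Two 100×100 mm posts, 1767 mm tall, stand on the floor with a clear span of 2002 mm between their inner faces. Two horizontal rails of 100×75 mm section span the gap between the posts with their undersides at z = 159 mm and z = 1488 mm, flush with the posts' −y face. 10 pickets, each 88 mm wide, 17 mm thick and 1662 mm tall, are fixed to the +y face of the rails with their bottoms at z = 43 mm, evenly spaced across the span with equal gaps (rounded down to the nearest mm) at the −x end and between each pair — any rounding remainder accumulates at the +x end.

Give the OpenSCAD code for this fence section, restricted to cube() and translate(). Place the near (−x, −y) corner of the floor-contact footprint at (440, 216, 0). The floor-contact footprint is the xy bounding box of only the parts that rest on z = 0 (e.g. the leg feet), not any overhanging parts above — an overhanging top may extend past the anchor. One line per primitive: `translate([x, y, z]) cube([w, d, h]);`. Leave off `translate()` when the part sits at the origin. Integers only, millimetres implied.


translate([440, 216, 0]) cube([100, 100, 1767]);
translate([2542, 216, 0]) cube([100, 100, 1767]);
translate([540, 216, 159]) cube([2002, 100, 75]);
translate([540, 216, 1488]) cube([2002, 100, 75]);
translate([642, 316, 43]) cube([88, 17, 1662]);
translate([832, 316, 43]) cube([88, 17, 1662]);
translate([1022, 316, 43]) cube([88, 17, 1662]);
translate([1212, 316, 43]) cube([88, 17, 1662]);
translate([1402, 316, 43]) cube([88, 17, 1662]);
translate([1592, 316, 43]) cube([88, 17, 1662]);
translate([1782, 316, 43]) cube([88, 17, 1662]);
translate([1972, 316, 43]) cube([88, 17, 1662]);
translate([2162, 316, 43]) cube([88, 17, 1662]);
translate([2352, 316, 43]) cube([88, 17, 1662]);


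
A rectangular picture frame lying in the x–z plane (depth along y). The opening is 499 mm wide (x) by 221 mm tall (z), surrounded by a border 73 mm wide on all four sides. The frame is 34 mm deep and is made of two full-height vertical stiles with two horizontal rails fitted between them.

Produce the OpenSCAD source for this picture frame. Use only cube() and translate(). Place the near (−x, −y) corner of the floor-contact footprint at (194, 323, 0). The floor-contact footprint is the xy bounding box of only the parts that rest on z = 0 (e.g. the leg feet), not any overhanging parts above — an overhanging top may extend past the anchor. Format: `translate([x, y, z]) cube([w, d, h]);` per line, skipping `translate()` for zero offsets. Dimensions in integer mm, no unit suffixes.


translate([194, 323, 0]) cube([73, 34, 367]);
translate([766, 323, 0]) cube([73, 34, 367]);
translate([267, 323, 0]) cube([499, 34, 73]);
translate([267, 323, 294]) cube([499, 34, 73]);


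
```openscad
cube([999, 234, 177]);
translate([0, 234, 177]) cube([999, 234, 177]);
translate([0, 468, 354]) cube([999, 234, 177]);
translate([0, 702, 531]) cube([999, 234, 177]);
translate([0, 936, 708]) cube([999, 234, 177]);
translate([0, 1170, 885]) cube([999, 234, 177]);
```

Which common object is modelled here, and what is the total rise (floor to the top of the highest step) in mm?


A staircase. The total rise is 1062 mm.

6 identical blocks, each offset up and back from the previous — a staircase. Each step is 177 mm tall and there are 6 of them, so the total rise is 6 × 177 = 1062 mm.


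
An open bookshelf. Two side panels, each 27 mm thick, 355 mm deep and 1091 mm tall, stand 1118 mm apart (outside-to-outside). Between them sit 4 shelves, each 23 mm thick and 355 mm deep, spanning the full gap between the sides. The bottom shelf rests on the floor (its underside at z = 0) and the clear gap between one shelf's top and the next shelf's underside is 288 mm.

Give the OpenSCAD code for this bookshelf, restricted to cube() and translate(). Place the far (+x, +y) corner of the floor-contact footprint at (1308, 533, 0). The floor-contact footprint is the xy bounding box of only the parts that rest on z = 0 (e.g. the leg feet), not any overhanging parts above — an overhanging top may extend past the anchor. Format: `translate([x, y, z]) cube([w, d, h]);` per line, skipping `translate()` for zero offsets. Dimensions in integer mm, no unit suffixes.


translate([190, 178, 0]) cube([27, 355, 1091]);
translate([1281, 178, 0]) cube([27, 355, 1091]);
translate([217, 178, 0]) cube([1064, 355, 23]);
translate([217, 178, 311]) cube([1064, 355, 23]);
translate([217, 178, 622]) cube([1064, 355, 23]);
translate([217, 178, 933]) cube([1064, 355, 23]);


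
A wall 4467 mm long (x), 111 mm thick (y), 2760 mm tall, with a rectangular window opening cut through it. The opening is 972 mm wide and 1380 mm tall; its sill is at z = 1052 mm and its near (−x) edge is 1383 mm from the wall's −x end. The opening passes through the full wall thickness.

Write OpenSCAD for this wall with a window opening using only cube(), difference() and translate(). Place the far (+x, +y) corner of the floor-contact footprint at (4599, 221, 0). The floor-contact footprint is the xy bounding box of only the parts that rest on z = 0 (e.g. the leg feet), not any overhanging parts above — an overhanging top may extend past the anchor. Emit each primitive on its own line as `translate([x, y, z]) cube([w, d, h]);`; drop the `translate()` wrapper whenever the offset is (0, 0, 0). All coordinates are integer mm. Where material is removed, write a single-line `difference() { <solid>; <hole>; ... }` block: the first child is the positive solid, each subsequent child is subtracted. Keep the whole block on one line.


difference() { translate([132, 110, 0]) cube([4467, 111, 2760]); translate([1515, 110, 1052]) cube([972, 111, 1380]); }


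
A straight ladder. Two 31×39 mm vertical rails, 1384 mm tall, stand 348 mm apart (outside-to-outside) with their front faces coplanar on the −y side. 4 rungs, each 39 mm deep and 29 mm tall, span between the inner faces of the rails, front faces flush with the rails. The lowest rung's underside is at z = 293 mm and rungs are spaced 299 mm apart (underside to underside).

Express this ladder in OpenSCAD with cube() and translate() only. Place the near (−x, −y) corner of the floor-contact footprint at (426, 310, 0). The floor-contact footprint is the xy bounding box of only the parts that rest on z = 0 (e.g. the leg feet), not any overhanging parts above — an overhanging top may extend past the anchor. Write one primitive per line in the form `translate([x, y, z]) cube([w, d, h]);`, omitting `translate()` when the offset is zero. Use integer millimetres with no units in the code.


translate([426, 310, 0]) cube([31, 39, 1384]);
translate([743, 310, 0]) cube([31, 39, 1384]);
translate([457, 310, 293]) cube([286, 39, 29]);
translate([457, 310, 592]) cube([286, 39, 29]);
translate([457, 310, 891]) cube([286, 39, 29]);
translate([457, 310, 1190]) cube([286, 39, 29]);


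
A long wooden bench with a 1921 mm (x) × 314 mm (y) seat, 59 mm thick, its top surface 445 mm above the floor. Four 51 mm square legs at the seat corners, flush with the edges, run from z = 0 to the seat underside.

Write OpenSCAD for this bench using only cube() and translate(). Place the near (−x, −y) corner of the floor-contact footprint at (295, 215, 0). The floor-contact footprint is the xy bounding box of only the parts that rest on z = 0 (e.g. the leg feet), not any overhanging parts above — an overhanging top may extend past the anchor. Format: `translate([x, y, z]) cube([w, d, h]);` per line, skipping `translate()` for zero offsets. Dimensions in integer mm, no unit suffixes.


translate([295, 215, 386]) cube([1921, 314, 59]);
translate([295, 215, 0]) cube([51, 51, 386]);
translate([295, 478, 0]) cube([51, 51, 386]);
translate([2165, 215, 0]) cube([51, 51, 386]);
translate([2165, 478, 0]) cube([51, 51, 386]);


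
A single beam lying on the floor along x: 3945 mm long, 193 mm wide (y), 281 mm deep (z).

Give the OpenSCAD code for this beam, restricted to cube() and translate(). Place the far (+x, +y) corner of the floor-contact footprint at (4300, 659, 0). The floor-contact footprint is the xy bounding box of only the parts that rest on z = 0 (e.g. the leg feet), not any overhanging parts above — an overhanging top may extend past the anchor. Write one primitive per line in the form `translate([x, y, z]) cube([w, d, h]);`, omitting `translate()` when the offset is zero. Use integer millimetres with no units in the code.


translate([355, 466, 0]) cube([3945, 193, 281]);


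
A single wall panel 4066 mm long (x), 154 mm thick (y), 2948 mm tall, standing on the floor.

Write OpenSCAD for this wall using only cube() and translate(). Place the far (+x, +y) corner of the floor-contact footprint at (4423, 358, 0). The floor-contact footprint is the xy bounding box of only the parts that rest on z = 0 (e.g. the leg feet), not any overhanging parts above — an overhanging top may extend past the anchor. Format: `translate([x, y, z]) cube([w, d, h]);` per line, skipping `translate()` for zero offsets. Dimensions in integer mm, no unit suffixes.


translate([357, 204, 0]) cube([4066, 154, 2948]);


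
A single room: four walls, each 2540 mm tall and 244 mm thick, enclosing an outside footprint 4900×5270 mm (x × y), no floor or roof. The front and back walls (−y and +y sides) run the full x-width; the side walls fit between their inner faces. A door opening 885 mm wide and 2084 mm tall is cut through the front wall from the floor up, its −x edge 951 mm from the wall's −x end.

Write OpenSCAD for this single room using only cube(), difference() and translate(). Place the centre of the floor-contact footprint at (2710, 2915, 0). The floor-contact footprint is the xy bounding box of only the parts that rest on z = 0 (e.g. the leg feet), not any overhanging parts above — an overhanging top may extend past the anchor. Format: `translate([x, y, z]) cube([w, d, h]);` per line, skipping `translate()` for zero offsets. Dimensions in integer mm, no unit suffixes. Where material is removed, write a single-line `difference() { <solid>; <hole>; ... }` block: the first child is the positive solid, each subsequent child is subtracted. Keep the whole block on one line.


difference() { translate([260, 280, 0]) cube([4900, 244, 2540]); translate([1211, 280, 0]) cube([885, 244, 2084]); }
translate([260, 5306, 0]) cube([4900, 244, 2540]);
translate([260, 524, 0]) cube([244, 4782, 2540]);
translate([4916, 524, 0]) cube([244, 4782, 2540]);


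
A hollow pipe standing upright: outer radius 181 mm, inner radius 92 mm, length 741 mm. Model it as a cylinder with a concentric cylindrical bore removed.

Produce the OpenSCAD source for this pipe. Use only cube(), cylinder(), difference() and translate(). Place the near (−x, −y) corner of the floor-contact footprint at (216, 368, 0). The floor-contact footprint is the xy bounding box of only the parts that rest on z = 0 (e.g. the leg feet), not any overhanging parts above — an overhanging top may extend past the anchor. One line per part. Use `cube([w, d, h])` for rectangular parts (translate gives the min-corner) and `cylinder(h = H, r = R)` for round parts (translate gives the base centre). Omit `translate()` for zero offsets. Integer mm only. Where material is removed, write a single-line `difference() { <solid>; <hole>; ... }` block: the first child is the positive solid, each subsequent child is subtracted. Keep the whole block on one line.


difference() { translate([397, 549, 0]) cylinder(h = 741, r = 181); translate([397, 549, 0]) cylinder(h = 741, r = 92); }


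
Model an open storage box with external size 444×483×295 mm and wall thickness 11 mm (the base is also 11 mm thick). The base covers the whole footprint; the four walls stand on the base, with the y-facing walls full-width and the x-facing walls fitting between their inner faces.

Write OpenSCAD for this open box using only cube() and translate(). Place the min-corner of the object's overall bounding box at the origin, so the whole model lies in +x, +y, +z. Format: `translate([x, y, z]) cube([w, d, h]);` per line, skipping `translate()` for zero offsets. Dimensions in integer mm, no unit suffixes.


cube([444, 483, 11]);
translate([0, 0, 11]) cube([444, 11, 284]);
translate([0, 472, 11]) cube([444, 11, 284]);
translate([0, 11, 11]) cube([11, 461, 284]);
translate([433, 11, 11]) cube([11, 461, 284]);


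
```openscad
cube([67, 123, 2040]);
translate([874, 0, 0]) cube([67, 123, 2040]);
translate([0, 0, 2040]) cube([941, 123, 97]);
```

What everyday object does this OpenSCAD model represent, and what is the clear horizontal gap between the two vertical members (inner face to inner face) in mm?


A door frame. The clear opening width is 807 mm.

Two 2040 mm tall posts with a header on top — a door frame. The left jamb is 67 mm wide at x = 0; the right jamb starts at x = 874. The clear opening is 874 − 67 = 807 mm.


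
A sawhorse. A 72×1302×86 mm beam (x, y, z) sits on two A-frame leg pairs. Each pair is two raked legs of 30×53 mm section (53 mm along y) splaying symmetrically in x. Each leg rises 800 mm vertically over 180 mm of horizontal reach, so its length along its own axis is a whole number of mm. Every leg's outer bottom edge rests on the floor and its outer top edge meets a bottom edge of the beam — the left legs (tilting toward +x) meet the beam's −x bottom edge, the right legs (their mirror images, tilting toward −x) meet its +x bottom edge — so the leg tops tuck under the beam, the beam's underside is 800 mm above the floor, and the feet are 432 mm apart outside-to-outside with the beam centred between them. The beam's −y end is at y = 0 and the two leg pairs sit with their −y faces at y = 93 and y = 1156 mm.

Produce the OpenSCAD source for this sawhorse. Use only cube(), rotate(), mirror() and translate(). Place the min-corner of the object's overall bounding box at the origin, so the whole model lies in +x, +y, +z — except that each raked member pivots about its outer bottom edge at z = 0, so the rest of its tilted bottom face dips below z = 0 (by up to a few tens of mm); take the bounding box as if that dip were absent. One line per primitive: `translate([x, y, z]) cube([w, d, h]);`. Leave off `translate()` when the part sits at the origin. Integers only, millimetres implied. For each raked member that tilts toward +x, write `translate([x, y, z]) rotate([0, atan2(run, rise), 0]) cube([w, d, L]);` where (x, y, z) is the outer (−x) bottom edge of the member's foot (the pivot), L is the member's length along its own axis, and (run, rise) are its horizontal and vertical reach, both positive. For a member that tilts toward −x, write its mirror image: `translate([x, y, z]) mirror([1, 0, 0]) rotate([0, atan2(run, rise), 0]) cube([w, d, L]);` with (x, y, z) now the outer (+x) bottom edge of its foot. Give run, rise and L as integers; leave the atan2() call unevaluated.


// leg length = √(180² + 800²) = 820
// right-leg outer foot x = 2·180 + 72 = 432
// beam min-corner = (180, 0, 800)
translate([180, 0, 800]) cube([72, 1302, 86]);
translate([0, 93, 0]) rotate([0, atan2(180, 800), 0]) cube([30, 53, 820]);
translate([432, 93, 0]) mirror([1, 0, 0]) rotate([0, atan2(180, 800), 0]) cube([30, 53, 820]);
translate([0, 1156, 0]) rotate([0, atan2(180, 800), 0]) cube([30, 53, 820]);
translate([432, 1156, 0]) mirror([1, 0, 0]) rotate([0, atan2(180, 800), 0]) cube([30, 53, 820]);


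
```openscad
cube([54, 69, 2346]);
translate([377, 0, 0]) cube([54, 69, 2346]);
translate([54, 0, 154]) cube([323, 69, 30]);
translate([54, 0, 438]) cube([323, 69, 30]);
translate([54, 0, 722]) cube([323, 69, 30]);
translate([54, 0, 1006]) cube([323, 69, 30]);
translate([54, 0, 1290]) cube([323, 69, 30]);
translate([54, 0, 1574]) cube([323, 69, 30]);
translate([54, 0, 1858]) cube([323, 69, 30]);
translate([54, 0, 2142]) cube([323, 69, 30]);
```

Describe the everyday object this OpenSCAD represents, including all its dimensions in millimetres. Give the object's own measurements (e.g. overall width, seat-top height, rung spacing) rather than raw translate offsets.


A straight ladder. Two 54×69 mm vertical rails, 2346 mm tall, stand 431 mm apart (outside-to-outside) with their front faces coplanar on the −y side. 8 rungs, each 69 mm deep and 30 mm tall, span between the inner faces of the rails, front faces flush with the rails. The lowest rung's underside is at z = 154 mm and rungs are spaced 284 mm apart (underside to underside).


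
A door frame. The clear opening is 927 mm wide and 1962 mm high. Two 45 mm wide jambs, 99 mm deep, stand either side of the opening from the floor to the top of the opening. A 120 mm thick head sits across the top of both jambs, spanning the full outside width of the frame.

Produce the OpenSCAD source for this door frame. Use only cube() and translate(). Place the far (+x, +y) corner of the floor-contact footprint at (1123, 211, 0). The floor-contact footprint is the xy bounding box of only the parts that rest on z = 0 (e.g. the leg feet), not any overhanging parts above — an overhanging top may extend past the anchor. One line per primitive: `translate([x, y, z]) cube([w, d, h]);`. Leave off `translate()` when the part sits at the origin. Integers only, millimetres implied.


translate([106, 112, 0]) cube([45, 99, 1962]);
translate([1078, 112, 0]) cube([45, 99, 1962]);
translate([106, 112, 1962]) cube([1017, 99, 120]);


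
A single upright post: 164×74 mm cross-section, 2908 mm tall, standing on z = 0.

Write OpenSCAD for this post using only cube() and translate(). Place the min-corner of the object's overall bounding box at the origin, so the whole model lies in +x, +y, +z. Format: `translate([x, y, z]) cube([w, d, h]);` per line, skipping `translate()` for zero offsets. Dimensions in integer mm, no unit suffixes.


cube([164, 74, 2908]);


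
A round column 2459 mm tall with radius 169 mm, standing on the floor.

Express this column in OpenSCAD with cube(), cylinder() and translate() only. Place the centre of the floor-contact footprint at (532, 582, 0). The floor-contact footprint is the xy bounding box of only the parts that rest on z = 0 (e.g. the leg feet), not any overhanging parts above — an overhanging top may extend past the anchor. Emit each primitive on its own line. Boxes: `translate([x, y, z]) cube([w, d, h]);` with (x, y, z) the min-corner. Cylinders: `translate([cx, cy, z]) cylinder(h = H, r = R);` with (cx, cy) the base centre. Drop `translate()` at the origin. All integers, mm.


translate([532, 582, 0]) cylinder(h = 2459, r = 169);


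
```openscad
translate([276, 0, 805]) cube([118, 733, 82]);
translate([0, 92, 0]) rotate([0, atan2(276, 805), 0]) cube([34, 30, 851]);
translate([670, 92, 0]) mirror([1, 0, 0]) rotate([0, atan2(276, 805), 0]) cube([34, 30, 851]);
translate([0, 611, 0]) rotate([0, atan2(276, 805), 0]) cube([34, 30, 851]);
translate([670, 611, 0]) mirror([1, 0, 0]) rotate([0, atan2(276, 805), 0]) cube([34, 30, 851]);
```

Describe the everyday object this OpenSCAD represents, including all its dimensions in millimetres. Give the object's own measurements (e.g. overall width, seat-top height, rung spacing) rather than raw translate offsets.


A sawhorse. A 118×733×82 mm beam (x, y, z) sits on two A-frame leg pairs. Each pair is two raked legs of 34×30 mm section (30 mm along y) splaying symmetrically in x. Each leg rises 805 mm vertically over 276 mm of horizontal reach and is 851 mm long along its own axis. Every leg's outer bottom edge rests on the floor and its outer top edge meets a bottom edge of the beam — the left legs (tilting toward +x) meet the beam's −x bottom edge, the right legs (their mirror images, tilting toward −x) meet its +x bottom edge — so the leg tops tuck under the beam, the beam's underside is 805 mm above the floor, and the feet are 670 mm apart outside-to-outside with the beam centred between them. The two leg pairs are set in 92 mm from either end of the beam.


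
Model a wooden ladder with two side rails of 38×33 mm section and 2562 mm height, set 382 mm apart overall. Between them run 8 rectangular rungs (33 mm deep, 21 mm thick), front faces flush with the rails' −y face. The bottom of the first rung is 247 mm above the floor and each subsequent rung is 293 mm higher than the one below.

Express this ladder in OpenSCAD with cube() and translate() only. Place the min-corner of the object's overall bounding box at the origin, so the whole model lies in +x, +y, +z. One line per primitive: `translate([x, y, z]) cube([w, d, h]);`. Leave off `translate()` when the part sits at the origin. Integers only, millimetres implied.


// rung span = 382 - 2*38 = 306
// rung[k] z = 247 + k*293
cube([38, 33, 2562]);
translate([344, 0, 0]) cube([38, 33, 2562]);
translate([38, 0, 247]) cube([306, 33, 21]);
translate([38, 0, 540]) cube([306, 33, 21]);
translate([38, 0, 833]) cube([306, 33, 21]);
translate([38, 0, 1126]) cube([306, 33, 21]);
translate([38, 0, 1419]) cube([306, 33, 21]);
translate([38, 0, 1712]) cube([306, 33, 21]);
translate([38, 0, 2005]) cube([306, 33, 21]);
translate([38, 0, 2298]) cube([306, 33, 21]);
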